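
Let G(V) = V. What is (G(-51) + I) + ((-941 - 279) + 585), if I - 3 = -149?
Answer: -832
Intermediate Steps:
I = -146 (I = 3 - 149 = -146)
(G(-51) + I) + ((-941 - 279) + 585) = (-51 - 146) + ((-941 - 279) + 585) = -197 + (-1220 + 585) = -197 - 635 = -832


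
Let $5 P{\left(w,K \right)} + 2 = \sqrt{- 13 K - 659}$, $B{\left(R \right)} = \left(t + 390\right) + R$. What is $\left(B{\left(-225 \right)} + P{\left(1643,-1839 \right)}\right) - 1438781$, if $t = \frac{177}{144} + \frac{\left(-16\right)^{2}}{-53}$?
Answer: $- \frac{18299246413}{12720} + \frac{4 \sqrt{1453}}{5} \approx -1.4386 \cdot 10^{6}$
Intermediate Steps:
$t = - \frac{9161}{2544}$ ($t = 177 \cdot \frac{1}{144} + 256 \left(- \frac{1}{53}\right) = \frac{59}{48} - \frac{256}{53} = - \frac{9161}{2544} \approx -3.601$)
$B{\left(R \right)} = \frac{982999}{2544} + R$ ($B{\left(R \right)} = \left(- \frac{9161}{2544} + 390\right) + R = \frac{982999}{2544} + R$)
$P{\left(w,K \right)} = - \frac{2}{5} + \frac{\sqrt{-659 - 13 K}}{5}$ ($P{\left(w,K \right)} = - \frac{2}{5} + \frac{\sqrt{- 13 K - 659}}{5} = - \frac{2}{5} + \frac{\sqrt{-659 - 13 K}}{5}$)
$\left(B{\left(-225 \right)} + P{\left(1643,-1839 \right)}\right) - 1438781 = \left(\left(\frac{982999}{2544} - 225\right) - \left(\frac{2}{5} - \frac{\sqrt{-659 - -23907}}{5}\right)\right) - 1438781 = \left(\frac{410599}{2544} - \left(\frac{2}{5} - \frac{\sqrt{-659 + 23907}}{5}\right)\right) - 1438781 = \left(\frac{410599}{2544} - \left(\frac{2}{5} - \frac{\sqrt{23248}}{5}\right)\right) - 1438781 = \left(\frac{410599}{2544} - \left(\frac{2}{5} - \frac{4 \sqrt{1453}}{5}\right)\right) - 1438781 = \left(\frac{2047907}{12720} + \frac{4 \sqrt{1453}}{5}\right) - 1438781 = - \frac{18299246413}{12720} + \frac{4 \sqrt{1453}}{5}$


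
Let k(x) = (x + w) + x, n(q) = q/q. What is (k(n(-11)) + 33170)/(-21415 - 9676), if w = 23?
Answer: -33195/31091 ≈ -1.0677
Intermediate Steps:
n(q) = 1
k(x) = 23 + 2*x (k(x) = (x + 23) + x = (23 + x) + x = 23 + 2*x)
(k(n(-11)) + 33170)/(-21415 - 9676) = ((23 + 2*1) + 33170)/(-21415 - 9676) = ((23 + 2) + 33170)/(-31091) = (25 + 33170)*(-1/31091) = 33195*(-1/31091) = -33195/31091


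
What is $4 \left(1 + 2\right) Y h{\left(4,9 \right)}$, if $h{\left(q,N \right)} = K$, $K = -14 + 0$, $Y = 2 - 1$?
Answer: $-168$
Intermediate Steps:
$Y = 1$
$K = -14$
$h{\left(q,N \right)} = -14$
$4 \left(1 + 2\right) Y h{\left(4,9 \right)} = 4 \left(1 + 2\right) 1 \left(-14\right) = 4 \cdot 3 \cdot 1 \left(-14\right) = 12 \cdot 1 \left(-14\right) = 12 \left(-14\right) = -168$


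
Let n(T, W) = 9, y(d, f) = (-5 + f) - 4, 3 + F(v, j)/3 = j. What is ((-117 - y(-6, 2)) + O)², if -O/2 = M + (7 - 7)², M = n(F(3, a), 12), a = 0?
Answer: 16384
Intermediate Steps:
F(v, j) = -9 + 3*j
y(d, f) = -9 + f
M = 9
O = -18 (O = -2*(9 + (7 - 7)²) = -2*(9 + 0²) = -2*(9 + 0) = -2*9 = -18)
((-117 - y(-6, 2)) + O)² = ((-117 - (-9 + 2)) - 18)² = ((-117 - 1*(-7)) - 18)² = ((-117 + 7) - 18)² = (-110 - 18)² = (-128)² = 16384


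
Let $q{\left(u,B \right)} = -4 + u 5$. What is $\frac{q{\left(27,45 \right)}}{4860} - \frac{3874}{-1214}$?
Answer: $\frac{9493337}{2950020} \approx 3.2181$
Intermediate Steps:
$q{\left(u,B \right)} = -4 + 5 u$
$\frac{q{\left(27,45 \right)}}{4860} - \frac{3874}{-1214} = \frac{-4 + 5 \cdot 27}{4860} - \frac{3874}{-1214} = \left(-4 + 135\right) \frac{1}{4860} - - \frac{1937}{607} = 131 \cdot \frac{1}{4860} + \frac{1937}{607} = \frac{131}{4860} + \frac{1937}{607} = \frac{9493337}{2950020}$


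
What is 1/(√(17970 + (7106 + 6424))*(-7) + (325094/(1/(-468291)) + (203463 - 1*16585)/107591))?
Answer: -440571766192410491144/67072026396426465235952352744349 + 1215461444505*√35/134144052792852930471904705488698 ≈ -6.5686e-12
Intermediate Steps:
1/(√(17970 + (7106 + 6424))*(-7) + (325094/(1/(-468291)) + (203463 - 1*16585)/107591)) = 1/(√(17970 + 13530)*(-7) + (325094/(-1/468291) + (203463 - 16585)*(1/107591))) = 1/(√31500*(-7) + (325094*(-468291) + 186878*(1/107591))) = 1/((30*√35)*(-7) + (-152238594354 + 186878/107591)) = 1/(-210*√35 - 16379502604954336/107591) = 1/(-16379502604954336/107591 - 210*√35)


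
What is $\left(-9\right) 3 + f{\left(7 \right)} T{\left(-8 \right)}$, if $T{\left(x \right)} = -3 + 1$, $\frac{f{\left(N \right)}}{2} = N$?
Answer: $-55$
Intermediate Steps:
$f{\left(N \right)} = 2 N$
$T{\left(x \right)} = -2$
$\left(-9\right) 3 + f{\left(7 \right)} T{\left(-8 \right)} = \left(-9\right) 3 + 2 \cdot 7 \left(-2\right) = -27 + 14 \left(-2\right) = -27 - 28 = -55$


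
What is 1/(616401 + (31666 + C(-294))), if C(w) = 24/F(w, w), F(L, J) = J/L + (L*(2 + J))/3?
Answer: 9539/6181911121 ≈ 1.5431e-6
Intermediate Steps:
F(L, J) = J/L + L*(2 + J)/3 (F(L, J) = J/L + (L*(2 + J))*(⅓) = J/L + L*(2 + J)/3)
C(w) = 24*w/(w + w²*(2 + w)/3) (C(w) = 24/(((w + w²*(2 + w)/3)/w)) = 24*(w/(w + w²*(2 + w)/3)) = 24*w/(w + w²*(2 + w)/3))
1/(616401 + (31666 + C(-294))) = 1/(616401 + (31666 + 72/(3 - 294*(2 - 294)))) = 1/(616401 + (31666 + 72/(3 - 294*(-292)))) = 1/(616401 + (31666 + 72/(3 + 85848))) = 1/(616401 + (31666 + 72/85851)) = 1/(616401 + (31666 + 72*(1/85851))) = 1/(616401 + (31666 + 8/9539)) = 1/(616401 + 302061982/9539) = 1/(6181911121/9539) = 9539/6181911121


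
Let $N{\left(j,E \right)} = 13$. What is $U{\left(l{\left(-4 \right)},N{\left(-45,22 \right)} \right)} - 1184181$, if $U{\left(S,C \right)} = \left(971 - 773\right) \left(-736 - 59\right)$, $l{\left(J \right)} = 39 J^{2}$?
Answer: $-1341591$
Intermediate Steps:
$U{\left(S,C \right)} = -157410$ ($U{\left(S,C \right)} = 198 \left(-795\right) = -157410$)
$U{\left(l{\left(-4 \right)},N{\left(-45,22 \right)} \right)} - 1184181 = -157410 - 1184181 = -1341591$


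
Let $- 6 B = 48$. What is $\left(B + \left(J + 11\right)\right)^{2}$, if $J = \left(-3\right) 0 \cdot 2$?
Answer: $9$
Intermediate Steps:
$J = 0$ ($J = 0 \cdot 2 = 0$)
$B = -8$ ($B = \left(- \frac{1}{6}\right) 48 = -8$)
$\left(B + \left(J + 11\right)\right)^{2} = \left(-8 + \left(0 + 11\right)\right)^{2} = \left(-8 + 11\right)^{2} = 3^{2} = 9$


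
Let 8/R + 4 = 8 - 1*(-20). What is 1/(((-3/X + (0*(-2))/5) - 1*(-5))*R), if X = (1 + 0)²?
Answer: 3/2 ≈ 1.5000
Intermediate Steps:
X = 1 (X = 1² = 1)
R = ⅓ (R = 8/(-4 + (8 - 1*(-20))) = 8/(-4 + (8 + 20)) = 8/(-4 + 28) = 8/24 = 8*(1/24) = ⅓ ≈ 0.33333)
1/(((-3/X + (0*(-2))/5) - 1*(-5))*R) = 1/(((-3/1 + (0*(-2))/5) - 1*(-5))*(⅓)) = 1/(((-3*1 + 0*(⅕)) + 5)*(⅓)) = 1/(((-3 + 0) + 5)*(⅓)) = 1/((-3 + 5)*(⅓)) = 1/(2*(⅓)) = 1/(⅔) = 3/2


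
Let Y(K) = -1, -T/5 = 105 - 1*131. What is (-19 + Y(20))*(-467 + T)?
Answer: 6740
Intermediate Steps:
T = 130 (T = -5*(105 - 1*131) = -5*(105 - 131) = -5*(-26) = 130)
(-19 + Y(20))*(-467 + T) = (-19 - 1)*(-467 + 130) = -20*(-337) = 6740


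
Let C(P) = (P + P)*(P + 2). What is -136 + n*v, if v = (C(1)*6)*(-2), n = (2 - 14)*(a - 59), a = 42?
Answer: -14824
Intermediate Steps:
n = 204 (n = (2 - 14)*(42 - 59) = -12*(-17) = 204)
C(P) = 2*P*(2 + P) (C(P) = (2*P)*(2 + P) = 2*P*(2 + P))
v = -72 (v = ((2*1*(2 + 1))*6)*(-2) = ((2*1*3)*6)*(-2) = (6*6)*(-2) = 36*(-2) = -72)
-136 + n*v = -136 + 204*(-72) = -136 - 14688 = -14824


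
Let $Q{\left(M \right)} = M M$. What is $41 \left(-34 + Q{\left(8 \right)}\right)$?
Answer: $1230$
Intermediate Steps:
$Q{\left(M \right)} = M^{2}$
$41 \left(-34 + Q{\left(8 \right)}\right) = 41 \left(-34 + 8^{2}\right) = 41 \left(-34 + 64\right) = 41 \cdot 30 = 1230$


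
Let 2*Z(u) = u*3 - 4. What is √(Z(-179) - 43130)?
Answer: I*√173602/2 ≈ 208.33*I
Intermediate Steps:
Z(u) = -2 + 3*u/2 (Z(u) = (u*3 - 4)/2 = (3*u - 4)/2 = (-4 + 3*u)/2 = -2 + 3*u/2)
√(Z(-179) - 43130) = √((-2 + (3/2)*(-179)) - 43130) = √((-2 - 537/2) - 43130) = √(-541/2 - 43130) = √(-86801/2) = I*√173602/2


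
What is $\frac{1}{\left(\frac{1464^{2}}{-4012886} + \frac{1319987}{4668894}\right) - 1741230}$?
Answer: $- \frac{9367869684042}{16311618084876692731} \approx -5.7431 \cdot 10^{-7}$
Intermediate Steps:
$\frac{1}{\left(\frac{1464^{2}}{-4012886} + \frac{1319987}{4668894}\right) - 1741230} = \frac{1}{\left(2143296 \left(- \frac{1}{4012886}\right) + 1319987 \cdot \frac{1}{4668894}\right) - 1741230} = \frac{1}{\left(- \frac{1071648}{2006443} + \frac{1319987}{4668894}\right) - 1741230} = \frac{1}{- \frac{2354932241071}{9367869684042} - 1741230} = \frac{1}{- \frac{16311618084876692731}{9367869684042}} = - \frac{9367869684042}{16311618084876692731}$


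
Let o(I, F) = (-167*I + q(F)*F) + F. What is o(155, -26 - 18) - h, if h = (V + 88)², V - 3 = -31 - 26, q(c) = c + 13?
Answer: -25721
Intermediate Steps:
q(c) = 13 + c
o(I, F) = F - 167*I + F*(13 + F) (o(I, F) = (-167*I + (13 + F)*F) + F = (-167*I + F*(13 + F)) + F = F - 167*I + F*(13 + F))
V = -54 (V = 3 + (-31 - 26) = 3 - 57 = -54)
h = 1156 (h = (-54 + 88)² = 34² = 1156)
o(155, -26 - 18) - h = ((-26 - 18) - 167*155 + (-26 - 18)*(13 + (-26 - 18))) - 1*1156 = (-44 - 25885 - 44*(13 - 44)) - 1156 = (-44 - 25885 - 44*(-31)) - 1156 = (-44 - 25885 + 1364) - 1156 = -24565 - 1156 = -25721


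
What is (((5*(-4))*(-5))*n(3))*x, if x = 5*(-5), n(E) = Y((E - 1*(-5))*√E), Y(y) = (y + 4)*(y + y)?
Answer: -960000 - 160000*√3 ≈ -1.2371e+6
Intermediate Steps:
Y(y) = 2*y*(4 + y) (Y(y) = (4 + y)*(2*y) = 2*y*(4 + y))
n(E) = 2*√E*(4 + √E*(5 + E))*(5 + E) (n(E) = 2*((E - 1*(-5))*√E)*(4 + (E - 1*(-5))*√E) = 2*((E + 5)*√E)*(4 + (E + 5)*√E) = 2*((5 + E)*√E)*(4 + (5 + E)*√E) = 2*(√E*(5 + E))*(4 + √E*(5 + E)) = 2*√E*(4 + √E*(5 + E))*(5 + E))
x = -25
(((5*(-4))*(-5))*n(3))*x = (((5*(-4))*(-5))*(2*√3*(4 + √3*(5 + 3))*(5 + 3)))*(-25) = ((-20*(-5))*(2*√3*(4 + √3*8)*8))*(-25) = (100*(2*√3*(4 + 8*√3)*8))*(-25) = (100*(16*√3*(4 + 8*√3)))*(-25) = (1600*√3*(4 + 8*√3))*(-25) = -40000*√3*(4 + 8*√3)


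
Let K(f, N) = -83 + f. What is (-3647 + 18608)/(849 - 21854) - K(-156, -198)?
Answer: 5005234/21005 ≈ 238.29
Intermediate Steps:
(-3647 + 18608)/(849 - 21854) - K(-156, -198) = (-3647 + 18608)/(849 - 21854) - (-83 - 156) = 14961/(-21005) - 1*(-239) = 14961*(-1/21005) + 239 = -14961/21005 + 239 = 5005234/21005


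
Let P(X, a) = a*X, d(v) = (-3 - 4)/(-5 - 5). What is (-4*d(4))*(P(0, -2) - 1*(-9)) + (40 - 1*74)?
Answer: -296/5 ≈ -59.200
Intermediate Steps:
d(v) = 7/10 (d(v) = -7/(-10) = -7*(-⅒) = 7/10)
P(X, a) = X*a
(-4*d(4))*(P(0, -2) - 1*(-9)) + (40 - 1*74) = (-4*7/10)*(0*(-2) - 1*(-9)) + (40 - 1*74) = -14*(0 + 9)/5 + (40 - 74) = -14/5*9 - 34 = -126/5 - 34 = -296/5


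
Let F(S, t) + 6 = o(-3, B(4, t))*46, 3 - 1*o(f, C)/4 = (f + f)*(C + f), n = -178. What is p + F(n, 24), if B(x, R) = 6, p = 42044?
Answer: 45902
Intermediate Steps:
o(f, C) = 12 - 8*f*(C + f) (o(f, C) = 12 - 4*(f + f)*(C + f) = 12 - 4*2*f*(C + f) = 12 - 8*f*(C + f))
F(S, t) = 3858 (F(S, t) = -6 + (12 - 8*(-3)² - 8*6*(-3))*46 = -6 + (12 - 8*9 + 144)*46 = -6 + (12 - 72 + 144)*46 = -6 + 84*46 = -6 + 3864 = 3858)
p + F(n, 24) = 42044 + 3858 = 45902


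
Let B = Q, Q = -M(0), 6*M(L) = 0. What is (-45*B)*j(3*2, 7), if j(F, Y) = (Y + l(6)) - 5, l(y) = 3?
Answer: 0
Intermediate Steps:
M(L) = 0 (M(L) = (⅙)*0 = 0)
j(F, Y) = -2 + Y (j(F, Y) = (Y + 3) - 5 = (3 + Y) - 5 = -2 + Y)
Q = 0 (Q = -1*0 = 0)
B = 0
(-45*B)*j(3*2, 7) = (-45*0)*(-2 + 7) = 0*5 = 0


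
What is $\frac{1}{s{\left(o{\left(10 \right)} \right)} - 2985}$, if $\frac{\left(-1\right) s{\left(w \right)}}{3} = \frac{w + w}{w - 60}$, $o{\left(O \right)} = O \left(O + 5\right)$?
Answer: $- \frac{1}{2995} \approx -0.00033389$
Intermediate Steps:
$o{\left(O \right)} = O \left(5 + O\right)$
$s{\left(w \right)} = - \frac{6 w}{-60 + w}$ ($s{\left(w \right)} = - 3 \frac{w + w}{w - 60} = - 3 \frac{2 w}{-60 + w} = - \frac{6 w}{-60 + w}$)
$\frac{1}{s{\left(o{\left(10 \right)} \right)} - 2985} = \frac{1}{- \frac{6 \cdot 10 \left(5 + 10\right)}{-60 + 10 \left(5 + 10\right)} - 2985} = \frac{1}{- \frac{6 \cdot 10 \cdot 15}{-60 + 10 \cdot 15} - 2985} = \frac{1}{\left(-6\right) 150 \frac{1}{-60 + 150} - 2985} = \frac{1}{\left(-6\right) 150 \cdot \frac{1}{90} - 2985} = \frac{1}{-10 - 2985} = \frac{1}{-2995} = - \frac{1}{2995}$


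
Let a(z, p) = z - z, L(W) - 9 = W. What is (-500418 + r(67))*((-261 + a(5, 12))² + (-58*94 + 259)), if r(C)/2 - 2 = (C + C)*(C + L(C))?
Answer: -29078399520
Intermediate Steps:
L(W) = 9 + W
a(z, p) = 0
r(C) = 4 + 4*C*(9 + 2*C) (r(C) = 4 + 2*((C + C)*(C + (9 + C))) = 4 + 2*((2*C)*(9 + 2*C)) = 4 + 2*(2*C*(9 + 2*C)) = 4 + 4*C*(9 + 2*C))
(-500418 + r(67))*((-261 + a(5, 12))² + (-58*94 + 259)) = (-500418 + (4 + 8*67² + 36*67))*((-261 + 0)² + (-58*94 + 259)) = (-500418 + (4 + 8*4489 + 2412))*((-261)² + (-5452 + 259)) = (-500418 + (4 + 35912 + 2412))*(68121 - 5193) = (-500418 + 38328)*62928 = -462090*62928 = -29078399520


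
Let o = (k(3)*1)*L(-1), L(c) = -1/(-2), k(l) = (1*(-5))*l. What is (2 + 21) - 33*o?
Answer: 541/2 ≈ 270.50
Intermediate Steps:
k(l) = -5*l
L(c) = ½ (L(c) = -1*(-½) = ½)
o = -15/2 (o = (-5*3*1)*(½) = -15*1*(½) = -15*½ = -15/2 ≈ -7.5000)
(2 + 21) - 33*o = (2 + 21) - 33*(-15/2) = 23 + 495/2 = 541/2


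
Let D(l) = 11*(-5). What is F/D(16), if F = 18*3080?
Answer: -1008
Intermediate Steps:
D(l) = -55
F = 55440
F/D(16) = 55440/(-55) = 55440*(-1/55) = -1008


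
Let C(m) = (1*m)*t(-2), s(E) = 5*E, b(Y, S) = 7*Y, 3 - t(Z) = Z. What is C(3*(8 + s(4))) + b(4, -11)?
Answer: 448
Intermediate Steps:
t(Z) = 3 - Z
C(m) = 5*m (C(m) = (1*m)*(3 - 1*(-2)) = m*(3 + 2) = m*5 = 5*m)
C(3*(8 + s(4))) + b(4, -11) = 5*(3*(8 + 5*4)) + 7*4 = 5*(3*(8 + 20)) + 28 = 5*(3*28) + 28 = 5*84 + 28 = 420 + 28 = 448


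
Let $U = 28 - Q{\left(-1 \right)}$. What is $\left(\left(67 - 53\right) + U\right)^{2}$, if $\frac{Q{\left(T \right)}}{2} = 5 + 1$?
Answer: $900$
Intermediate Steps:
$Q{\left(T \right)} = 12$ ($Q{\left(T \right)} = 2 \left(5 + 1\right) = 2 \cdot 6 = 12$)
$U = 16$ ($U = 28 - 12 = 16$)
$\left(\left(67 - 53\right) + U\right)^{2} = \left(\left(67 - 53\right) + 16\right)^{2} = \left(14 + 16\right)^{2} = 30^{2} = 900$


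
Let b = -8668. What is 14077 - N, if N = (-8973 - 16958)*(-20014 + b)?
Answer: -743738865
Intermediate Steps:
N = 743752942 (N = (-8973 - 16958)*(-20014 - 8668) = -25931*(-28682) = 743752942)
14077 - N = 14077 - 1*743752942 = 14077 - 743752942 = -743738865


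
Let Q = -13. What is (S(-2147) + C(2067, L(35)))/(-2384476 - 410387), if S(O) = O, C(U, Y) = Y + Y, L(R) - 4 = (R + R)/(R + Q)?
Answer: 23459/30743493 ≈ 0.00076306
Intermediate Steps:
L(R) = 4 + 2*R/(-13 + R) (L(R) = 4 + (R + R)/(R - 13) = 4 + (2*R)/(-13 + R) = 4 + 2*R/(-13 + R))
C(U, Y) = 2*Y
(S(-2147) + C(2067, L(35)))/(-2384476 - 410387) = (-2147 + 2*(2*(-26 + 3*35)/(-13 + 35)))/(-2384476 - 410387) = (-2147 + 2*(2*(-26 + 105)/22))/(-2794863) = (-2147 + 2*(2*(1/22)*79))*(-1/2794863) = (-2147 + 2*(79/11))*(-1/2794863) = (-2147 + 158/11)*(-1/2794863) = -23459/11*(-1/2794863) = 23459/30743493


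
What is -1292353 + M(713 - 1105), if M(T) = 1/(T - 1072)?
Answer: -1892004793/1464 ≈ -1.2924e+6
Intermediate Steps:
M(T) = 1/(-1072 + T)
-1292353 + M(713 - 1105) = -1292353 + 1/(-1072 + (713 - 1105)) = -1292353 + 1/(-1072 - 392) = -1292353 + 1/(-1464) = -1292353 - 1/1464 = -1892004793/1464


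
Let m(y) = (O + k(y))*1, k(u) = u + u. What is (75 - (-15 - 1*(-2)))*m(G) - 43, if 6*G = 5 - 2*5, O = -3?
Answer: -1361/3 ≈ -453.67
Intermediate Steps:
k(u) = 2*u
G = -5/6 (G = (5 - 2*5)/6 = (5 - 10)/6 = (1/6)*(-5) = -5/6 ≈ -0.83333)
m(y) = -3 + 2*y (m(y) = (-3 + 2*y)*1 = -3 + 2*y)
(75 - (-15 - 1*(-2)))*m(G) - 43 = (75 - (-15 - 1*(-2)))*(-3 + 2*(-5/6)) - 43 = (75 - (-15 + 2))*(-3 - 5/3) - 43 = (75 - 1*(-13))*(-14/3) - 43 = (75 + 13)*(-14/3) - 43 = 88*(-14/3) - 43 = -1232/3 - 43 = -1361/3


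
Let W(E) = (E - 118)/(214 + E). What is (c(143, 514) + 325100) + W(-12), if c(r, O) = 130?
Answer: 32848165/101 ≈ 3.2523e+5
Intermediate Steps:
W(E) = (-118 + E)/(214 + E)
(c(143, 514) + 325100) + W(-12) = (130 + 325100) + (-118 - 12)/(214 - 12) = 325230 - 130/202 = 325230 + (1/202)*(-130) = 325230 - 65/101 = 32848165/101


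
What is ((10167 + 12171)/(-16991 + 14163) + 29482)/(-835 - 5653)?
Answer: -41676379/9174032 ≈ -4.5429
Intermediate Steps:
((10167 + 12171)/(-16991 + 14163) + 29482)/(-835 - 5653) = (22338/(-2828) + 29482)/(-6488) = (22338*(-1/2828) + 29482)*(-1/6488) = (-11169/1414 + 29482)*(-1/6488) = (41676379/1414)*(-1/6488) = -41676379/9174032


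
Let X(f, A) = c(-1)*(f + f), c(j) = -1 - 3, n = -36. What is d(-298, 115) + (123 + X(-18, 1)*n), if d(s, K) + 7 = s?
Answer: -5366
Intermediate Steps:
c(j) = -4
X(f, A) = -8*f (X(f, A) = -4*(f + f) = -8*f)
d(s, K) = -7 + s
d(-298, 115) + (123 + X(-18, 1)*n) = (-7 - 298) + (123 - 8*(-18)*(-36)) = -305 + (123 + 144*(-36)) = -305 + (123 - 5184) = -305 - 5061 = -5366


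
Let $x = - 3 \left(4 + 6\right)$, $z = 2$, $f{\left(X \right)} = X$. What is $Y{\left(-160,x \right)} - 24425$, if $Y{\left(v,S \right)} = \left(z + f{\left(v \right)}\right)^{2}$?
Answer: $539$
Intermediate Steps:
$x = -30$ ($x = \left(-3\right) 10 = -30$)
$Y{\left(v,S \right)} = \left(2 + v\right)^{2}$
$Y{\left(-160,x \right)} - 24425 = \left(2 - 160\right)^{2} - 24425 = \left(-158\right)^{2} - 24425 = 24964 - 24425 = 539$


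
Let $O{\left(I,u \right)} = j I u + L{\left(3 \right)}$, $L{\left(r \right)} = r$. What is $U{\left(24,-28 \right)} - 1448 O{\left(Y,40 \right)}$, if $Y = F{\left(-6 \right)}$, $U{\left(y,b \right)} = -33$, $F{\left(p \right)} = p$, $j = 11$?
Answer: $3818343$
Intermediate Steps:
$Y = -6$
$O{\left(I,u \right)} = 3 + 11 I u$ ($O{\left(I,u \right)} = 11 I u + 3 = 3 + 11 I u$)
$U{\left(24,-28 \right)} - 1448 O{\left(Y,40 \right)} = -33 - 1448 \left(3 + 11 \left(-6\right) 40\right) = -33 - 1448 \left(3 - 2640\right) = -33 - -3818376 = -33 + 3818376 = 3818343$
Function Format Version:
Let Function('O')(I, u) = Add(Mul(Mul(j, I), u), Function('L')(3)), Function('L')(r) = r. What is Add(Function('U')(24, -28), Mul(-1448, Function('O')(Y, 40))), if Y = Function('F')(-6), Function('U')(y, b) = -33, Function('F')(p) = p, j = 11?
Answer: 3818343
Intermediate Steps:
Y = -6
Function('O')(I, u) = Add(3, Mul(11, I, u)) (Function('O')(I, u) = Add(Mul(Mul(11, I), u), 3) = Add(Mul(11, I, u), 3) = Add(3, Mul(11, I, u)))
Add(Function('U')(24, -28), Mul(-1448, Function('O')(Y, 40))) = Add(-33, Mul(-1448, Add(3, Mul(11, -6, 40)))) = Add(-33, Mul(-1448, Add(3, -2640))) = Add(-33, Mul(-1448, -2637)) = Add(-33, 3818376) = 3818343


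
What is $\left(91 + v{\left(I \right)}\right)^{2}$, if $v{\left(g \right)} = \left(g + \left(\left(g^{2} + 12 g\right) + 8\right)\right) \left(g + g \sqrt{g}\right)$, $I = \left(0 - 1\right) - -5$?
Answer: $1006009$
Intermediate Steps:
$I = 4$ ($I = -1 + 5 = 4$)
$v{\left(g \right)} = \left(g + g^{\frac{3}{2}}\right) \left(8 + g^{2} + 13 g\right)$ ($v{\left(g \right)} = \left(g + \left(8 + g^{2} + 12 g\right)\right) \left(g + g^{\frac{3}{2}}\right) = \left(8 + g^{2} + 13 g\right) \left(g + g^{\frac{3}{2}}\right) = \left(g + g^{\frac{3}{2}}\right) \left(8 + g^{2} + 13 g\right)$)
$\left(91 + v{\left(I \right)}\right)^{2} = \left(91 + \left(4^{3} + 4^{\frac{7}{2}} + 8 \cdot 4 + 8 \cdot 4^{\frac{3}{2}} + 13 \cdot 4^{2} + 13 \cdot 4^{\frac{5}{2}}\right)\right)^{2} = \left(91 + \left(64 + 128 + 32 + 8 \cdot 8 + 13 \cdot 16 + 13 \cdot 32\right)\right)^{2} = \left(91 + \left(64 + 128 + 32 + 64 + 208 + 416\right)\right)^{2} = \left(91 + 912\right)^{2} = 1003^{2} = 1006009$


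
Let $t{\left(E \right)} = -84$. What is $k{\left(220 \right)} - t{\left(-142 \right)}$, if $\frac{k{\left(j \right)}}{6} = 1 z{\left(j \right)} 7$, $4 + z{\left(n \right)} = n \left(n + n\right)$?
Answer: $4065516$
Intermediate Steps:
$z{\left(n \right)} = -4 + 2 n^{2}$ ($z{\left(n \right)} = -4 + n \left(n + n\right) = -4 + n 2 n = -4 + 2 n^{2}$)
$k{\left(j \right)} = -168 + 84 j^{2}$ ($k{\left(j \right)} = 6 \cdot 1 \left(-4 + 2 j^{2}\right) 7 = 6 \left(-4 + 2 j^{2}\right) 7 = 6 \left(-28 + 14 j^{2}\right) = -168 + 84 j^{2}$)
$k{\left(220 \right)} - t{\left(-142 \right)} = \left(-168 + 84 \cdot 220^{2}\right) - -84 = \left(-168 + 84 \cdot 48400\right) + 84 = \left(-168 + 4065600\right) + 84 = 4065432 + 84 = 4065516$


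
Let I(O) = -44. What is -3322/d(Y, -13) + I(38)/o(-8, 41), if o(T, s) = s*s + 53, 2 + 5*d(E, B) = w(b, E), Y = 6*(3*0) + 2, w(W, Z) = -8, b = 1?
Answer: 1440065/867 ≈ 1661.0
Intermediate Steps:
Y = 2 (Y = 6*0 + 2 = 0 + 2 = 2)
d(E, B) = -2 (d(E, B) = -2/5 + (1/5)*(-8) = -2/5 - 8/5 = -2)
o(T, s) = 53 + s**2 (o(T, s) = s**2 + 53 = 53 + s**2)
-3322/d(Y, -13) + I(38)/o(-8, 41) = -3322/(-2) - 44/(53 + 41**2) = -3322*(-1/2) - 44/(53 + 1681) = 1661 - 44/1734 = 1661 - 44*1/1734 = 1661 - 22/867 = 1440065/867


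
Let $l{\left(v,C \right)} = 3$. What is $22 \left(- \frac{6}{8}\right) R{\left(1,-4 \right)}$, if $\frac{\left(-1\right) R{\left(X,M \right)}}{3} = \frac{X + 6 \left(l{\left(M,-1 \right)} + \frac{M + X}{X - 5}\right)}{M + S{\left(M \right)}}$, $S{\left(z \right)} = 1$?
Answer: $- \frac{1551}{4} \approx -387.75$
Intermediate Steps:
$R{\left(X,M \right)} = - \frac{3 \left(18 + X + \frac{6 \left(M + X\right)}{-5 + X}\right)}{1 + M}$ ($R{\left(X,M \right)} = - 3 \frac{X + 6 \left(3 + \frac{M + X}{X - 5}\right)}{M + 1} = - 3 \frac{X + 6 \left(3 + \frac{M + X}{-5 + X}\right)}{1 + M} = - 3 \frac{X + \left(18 + \frac{6 \left(M + X\right)}{-5 + X}\right)}{1 + M} = - 3 \frac{18 + X + \frac{6 \left(M + X\right)}{-5 + X}}{1 + M} = - \frac{3 \left(18 + X + \frac{6 \left(M + X\right)}{-5 + X}\right)}{1 + M}$)
$22 \left(- \frac{6}{8}\right) R{\left(1,-4 \right)} = 22 \left(- \frac{6}{8}\right) \frac{3 \left(90 - 1^{2} - 19 - -24\right)}{-5 + 1 - -20 - 4} = 22 \left(\left(-6\right) \frac{1}{8}\right) \frac{3 \left(90 - 1 - 19 + 24\right)}{-5 + 1 + 20 - 4} = 22 \left(- \frac{3}{4}\right) \frac{3 \left(90 - 1 - 19 + 24\right)}{12} = - \frac{33 \cdot 3 \cdot \frac{1}{12} \cdot 94}{2} = \left(- \frac{33}{2}\right) \frac{47}{2} = - \frac{1551}{4}$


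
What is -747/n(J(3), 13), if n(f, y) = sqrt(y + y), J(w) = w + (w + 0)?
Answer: -747*sqrt(26)/26 ≈ -146.50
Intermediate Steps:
J(w) = 2*w (J(w) = w + w = 2*w)
n(f, y) = sqrt(2)*sqrt(y) (n(f, y) = sqrt(2*y) = sqrt(2)*sqrt(y))
-747/n(J(3), 13) = -747*sqrt(26)/26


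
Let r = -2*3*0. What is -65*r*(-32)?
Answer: 0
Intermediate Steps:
r = 0 (r = -6*0 = 0)
-65*r*(-32) = -65*0*(-32) = 0*(-32) = 0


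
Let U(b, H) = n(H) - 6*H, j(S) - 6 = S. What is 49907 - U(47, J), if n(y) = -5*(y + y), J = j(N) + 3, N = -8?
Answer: 49923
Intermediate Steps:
j(S) = 6 + S
J = 1 (J = (6 - 8) + 3 = -2 + 3 = 1)
n(y) = -10*y
U(b, H) = -16*H (U(b, H) = -10*H - 6*H = -16*H)
49907 - U(47, J) = 49907 - (-16) = 49907 - 1*(-16) = 49907 + 16 = 49923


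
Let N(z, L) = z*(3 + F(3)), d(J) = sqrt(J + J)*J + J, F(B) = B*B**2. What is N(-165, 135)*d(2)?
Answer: -29700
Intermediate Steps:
F(B) = B**3
d(J) = J + sqrt(2)*J**(3/2) (d(J) = sqrt(2*J)*J + J = (sqrt(2)*sqrt(J))*J + J = sqrt(2)*J**(3/2) + J = J + sqrt(2)*J**(3/2))
N(z, L) = 30*z (N(z, L) = z*(3 + 3**3) = z*(3 + 27) = z*30 = 30*z)
N(-165, 135)*d(2) = (30*(-165))*(2 + sqrt(2)*2**(3/2)) = -4950*(2 + sqrt(2)*(2*sqrt(2))) = -4950*(2 + 4) = -4950*6 = -29700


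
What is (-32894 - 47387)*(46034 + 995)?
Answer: -3775535149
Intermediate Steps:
(-32894 - 47387)*(46034 + 995) = -80281*47029 = -3775535149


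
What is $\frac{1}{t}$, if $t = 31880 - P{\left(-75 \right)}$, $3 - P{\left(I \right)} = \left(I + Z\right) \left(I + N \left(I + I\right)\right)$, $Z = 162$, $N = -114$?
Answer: $\frac{1}{1513052} \approx 6.6092 \cdot 10^{-7}$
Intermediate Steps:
$P{\left(I \right)} = 3 + 227 I \left(162 + I\right)$ ($P{\left(I \right)} = 3 - \left(I + 162\right) \left(I - 114 \left(I + I\right)\right) = 3 - \left(162 + I\right) \left(I - 114 \cdot 2 I\right) = 3 - \left(162 + I\right) \left(I - 228 I\right) = 3 - \left(162 + I\right) \left(- 227 I\right) = 3 - - 227 I \left(162 + I\right) = 3 + 227 I \left(162 + I\right)$)
$t = 1513052$ ($t = 31880 - \left(3 + 227 \left(-75\right)^{2} + 36774 \left(-75\right)\right) = 31880 - \left(3 + 227 \cdot 5625 - 2758050\right) = 31880 - \left(3 + 1276875 - 2758050\right) = 31880 - -1481172 = 31880 + 1481172 = 1513052$)
$\frac{1}{t} = \frac{1}{1513052}$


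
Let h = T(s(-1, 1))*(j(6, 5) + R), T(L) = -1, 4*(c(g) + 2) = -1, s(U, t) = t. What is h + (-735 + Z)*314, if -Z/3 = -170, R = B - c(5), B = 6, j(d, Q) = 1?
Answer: -282637/4 ≈ -70659.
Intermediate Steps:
c(g) = -9/4 (c(g) = -2 + (1/4)*(-1) = -2 - 1/4 = -9/4)
R = 33/4 (R = 6 - 1*(-9/4) = 6 + 9/4 = 33/4 ≈ 8.2500)
h = -37/4 (h = -(1 + 33/4) = -1*37/4 = -37/4 ≈ -9.2500)
Z = 510 (Z = -3*(-170) = 510)
h + (-735 + Z)*314 = -37/4 + (-735 + 510)*314 = -37/4 - 225*314 = -37/4 - 70650 = -282637/4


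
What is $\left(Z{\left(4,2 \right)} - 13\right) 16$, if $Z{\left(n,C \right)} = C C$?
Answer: $-144$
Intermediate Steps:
$Z{\left(n,C \right)} = C^{2}$
$\left(Z{\left(4,2 \right)} - 13\right) 16 = \left(2^{2} - 13\right) 16 = \left(4 - 13\right) 16 = \left(-9\right) 16 = -144$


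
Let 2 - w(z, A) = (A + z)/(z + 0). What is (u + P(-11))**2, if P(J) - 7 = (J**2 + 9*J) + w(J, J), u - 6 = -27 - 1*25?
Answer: 289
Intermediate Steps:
u = -46 (u = 6 + (-27 - 1*25) = 6 + (-27 - 25) = 6 - 52 = -46)
w(z, A) = 2 - (A + z)/z (w(z, A) = 2 - (A + z)/(z + 0) = 2 - (A + z)/z)
P(J) = 7 + J**2 + 9*J (P(J) = 7 + ((J**2 + 9*J) + (J - J)/J) = 7 + ((J**2 + 9*J) + 0/J) = 7 + ((J**2 + 9*J) + 0) = 7 + (J**2 + 9*J) = 7 + J**2 + 9*J)
(u + P(-11))**2 = (-46 + (7 + (-11)**2 + 9*(-11)))**2 = (-46 + (7 + 121 - 99))**2 = (-46 + 29)**2 = (-17)**2 = 289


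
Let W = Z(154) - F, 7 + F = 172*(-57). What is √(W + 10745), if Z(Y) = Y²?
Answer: 4*√2767 ≈ 210.41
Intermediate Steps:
F = -9811 (F = -7 + 172*(-57) = -7 - 9804 = -9811)
W = 33527 (W = 154² - 1*(-9811) = 23716 + 9811 = 33527)
√(W + 10745) = √(33527 + 10745) = √44272 = 4*√2767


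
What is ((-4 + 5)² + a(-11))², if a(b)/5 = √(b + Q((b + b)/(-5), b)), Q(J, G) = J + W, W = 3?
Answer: -89 + 6*I*√10 ≈ -89.0 + 18.974*I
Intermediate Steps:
Q(J, G) = 3 + J (Q(J, G) = J + 3 = 3 + J)
a(b) = 5*√(3 + 3*b/5) (a(b) = 5*√(b + (3 + (b + b)/(-5))) = 5*√(b + (3 - 2*b/5)) = 5*√(3 + 3*b/5))
((-4 + 5)² + a(-11))² = ((-4 + 5)² + √(75 + 15*(-11)))² = (1² + √(75 - 165))² = (1 + √(-90))² = (1 + 3*I*√10)²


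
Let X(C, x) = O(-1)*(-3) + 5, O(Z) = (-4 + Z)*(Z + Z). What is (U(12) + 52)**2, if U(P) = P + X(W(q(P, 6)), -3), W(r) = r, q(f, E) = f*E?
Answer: 1521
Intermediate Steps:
q(f, E) = E*f
O(Z) = 2*Z*(-4 + Z) (O(Z) = (-4 + Z)*(2*Z) = 2*Z*(-4 + Z))
X(C, x) = -25 (X(C, x) = (2*(-1)*(-4 - 1))*(-3) + 5 = (2*(-1)*(-5))*(-3) + 5 = 10*(-3) + 5 = -30 + 5 = -25)
U(P) = -25 + P (U(P) = P - 25 = -25 + P)
(U(12) + 52)**2 = ((-25 + 12) + 52)**2 = (-13 + 52)**2 = 39**2 = 1521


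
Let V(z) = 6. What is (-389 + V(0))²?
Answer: 146689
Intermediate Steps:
(-389 + V(0))² = (-389 + 6)² = (-383)² = 146689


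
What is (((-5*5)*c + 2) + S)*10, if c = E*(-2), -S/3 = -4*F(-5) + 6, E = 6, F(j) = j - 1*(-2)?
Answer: 2480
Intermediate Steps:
F(j) = 2 + j (F(j) = j + 2 = 2 + j)
S = -54 (S = -3*(-4*(2 - 5) + 6) = -3*(-4*(-3) + 6) = -3*(12 + 6) = -3*18 = -54)
c = -12 (c = 6*(-2) = -12)
(((-5*5)*c + 2) + S)*10 = ((-5*5*(-12) + 2) - 54)*10 = ((-25*(-12) + 2) - 54)*10 = ((300 + 2) - 54)*10 = (302 - 54)*10 = 248*10 = 2480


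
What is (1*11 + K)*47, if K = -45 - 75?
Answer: -5123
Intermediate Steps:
K = -120
(1*11 + K)*47 = (1*11 - 120)*47 = (11 - 120)*47 = -109*47 = -5123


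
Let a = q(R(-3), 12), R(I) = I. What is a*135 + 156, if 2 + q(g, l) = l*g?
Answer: -4974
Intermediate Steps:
q(g, l) = -2 + g*l (q(g, l) = -2 + l*g = -2 + g*l)
a = -38 (a = -2 - 3*12 = -2 - 36 = -38)
a*135 + 156 = -38*135 + 156 = -5130 + 156 = -4974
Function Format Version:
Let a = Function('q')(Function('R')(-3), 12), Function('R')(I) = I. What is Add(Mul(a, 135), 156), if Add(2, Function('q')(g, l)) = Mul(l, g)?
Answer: -4974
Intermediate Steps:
Function('q')(g, l) = Add(-2, Mul(g, l)) (Function('q')(g, l) = Add(-2, Mul(l, g)) = Add(-2, Mul(g, l)))
a = -38 (a = Add(-2, Mul(-3, 12)) = Add(-2, -36) = -38)
Add(Mul(a, 135), 156) = Add(Mul(-38, 135), 156) = Add(-5130, 156) = -4974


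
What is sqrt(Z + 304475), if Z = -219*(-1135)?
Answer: 4*sqrt(34565) ≈ 743.67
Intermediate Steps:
Z = 248565
sqrt(Z + 304475) = sqrt(248565 + 304475) = sqrt(553040) = 4*sqrt(34565)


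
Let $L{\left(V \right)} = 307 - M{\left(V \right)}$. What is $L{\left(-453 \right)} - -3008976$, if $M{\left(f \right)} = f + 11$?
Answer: $3009725$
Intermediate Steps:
$M{\left(f \right)} = 11 + f$
$L{\left(V \right)} = 296 - V$ ($L{\left(V \right)} = 307 - \left(11 + V\right) = 296 - V$)
$L{\left(-453 \right)} - -3008976 = \left(296 - -453\right) - -3008976 = \left(296 + 453\right) + 3008976 = 749 + 3008976 = 3009725$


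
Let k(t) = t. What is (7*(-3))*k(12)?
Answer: -252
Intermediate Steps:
(7*(-3))*k(12) = (7*(-3))*12 = -21*12 = -252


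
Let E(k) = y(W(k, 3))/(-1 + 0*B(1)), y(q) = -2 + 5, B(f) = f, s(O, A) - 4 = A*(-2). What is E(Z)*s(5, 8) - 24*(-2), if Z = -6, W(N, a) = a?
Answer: 84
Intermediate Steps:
s(O, A) = 4 - 2*A (s(O, A) = 4 + A*(-2) = 4 - 2*A)
y(q) = 3
E(k) = -3 (E(k) = 3/(-1 + 0*1) = 3/(-1 + 0) = 3/(-1) = 3*(-1) = -3)
E(Z)*s(5, 8) - 24*(-2) = -3*(4 - 2*8) - 24*(-2) = -3*(4 - 16) + 48 = -3*(-12) + 48 = 36 + 48 = 84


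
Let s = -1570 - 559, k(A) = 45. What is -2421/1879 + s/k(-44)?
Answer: -4109336/84555 ≈ -48.600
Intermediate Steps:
s = -2129
-2421/1879 + s/k(-44) = -2421/1879 - 2129/45 = -4109336/84555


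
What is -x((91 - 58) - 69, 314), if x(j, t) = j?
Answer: 36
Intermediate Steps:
-x((91 - 58) - 69, 314) = -((91 - 58) - 69) = -(33 - 69) = -1*(-36) = 36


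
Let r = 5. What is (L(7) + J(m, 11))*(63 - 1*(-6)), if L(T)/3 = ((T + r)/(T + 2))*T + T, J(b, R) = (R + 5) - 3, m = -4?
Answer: 4278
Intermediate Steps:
J(b, R) = 2 + R (J(b, R) = (5 + R) - 3 = 2 + R)
L(T) = 3*T + 3*T*(5 + T)/(2 + T) (L(T) = 3*(((T + 5)/(T + 2))*T + T) = 3*(((5 + T)/(2 + T))*T + T) = 3*(T*(5 + T)/(2 + T) + T) = 3*(T + T*(5 + T)/(2 + T)) = 3*T + 3*T*(5 + T)/(2 + T))
(L(7) + J(m, 11))*(63 - 1*(-6)) = (3*7*(7 + 2*7)/(2 + 7) + (2 + 11))*(63 - 1*(-6)) = (3*7*(7 + 14)/9 + 13)*(63 + 6) = (3*7*(1/9)*21 + 13)*69 = (49 + 13)*69 = 62*69 = 4278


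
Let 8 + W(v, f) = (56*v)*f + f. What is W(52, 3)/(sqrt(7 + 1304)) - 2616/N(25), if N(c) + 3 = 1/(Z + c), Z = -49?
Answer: 62784/73 + 8731*sqrt(1311)/1311 ≈ 1101.2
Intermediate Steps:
N(c) = -3 + 1/(-49 + c)
W(v, f) = -8 + f + 56*f*v (W(v, f) = -8 + ((56*v)*f + f) = -8 + (56*f*v + f) = -8 + (f + 56*f*v) = -8 + f + 56*f*v)
W(52, 3)/(sqrt(7 + 1304)) - 2616/N(25) = (-8 + 3 + 56*3*52)/(sqrt(7 + 1304)) - 2616*(-49 + 25)/(148 - 3*25) = (-8 + 3 + 8736)/(sqrt(1311)) - 2616*(-24/(148 - 75)) = 8731*(sqrt(1311)/1311) - 2616/((-1/24*73)) = 8731*sqrt(1311)/1311 - 2616/(-73/24) = 8731*sqrt(1311)/1311 - 2616*(-24/73) = 8731*sqrt(1311)/1311 + 62784/73 = 62784/73 + 8731*sqrt(1311)/1311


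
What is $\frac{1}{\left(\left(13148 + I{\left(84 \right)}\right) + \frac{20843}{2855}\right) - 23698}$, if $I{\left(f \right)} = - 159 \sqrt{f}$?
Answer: $- \frac{85933806985}{888664752457549} + \frac{2592025950 \sqrt{21}}{888664752457549} \approx -8.3334 \cdot 10^{-5}$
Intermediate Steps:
$\frac{1}{\left(\left(13148 + I{\left(84 \right)}\right) + \frac{20843}{2855}\right) - 23698} = \frac{1}{\left(\left(13148 - 159 \sqrt{84}\right) + \frac{20843}{2855}\right) - 23698} = \frac{1}{\left(\left(13148 - 159 \cdot 2 \sqrt{21}\right) + 20843 \cdot \frac{1}{2855}\right) - 23698} = \frac{1}{\left(\left(13148 - 318 \sqrt{21}\right) + \frac{20843}{2855}\right) - 23698} = \frac{1}{\left(\frac{37558383}{2855} - 318 \sqrt{21}\right) - 23698} = \frac{1}{- \frac{30099407}{2855} - 318 \sqrt{21}}$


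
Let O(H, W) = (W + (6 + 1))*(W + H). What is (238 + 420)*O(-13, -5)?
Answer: -23688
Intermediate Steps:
O(H, W) = (7 + W)*(H + W) (O(H, W) = (W + 7)*(H + W) = (7 + W)*(H + W))
(238 + 420)*O(-13, -5) = (238 + 420)*((-5)² + 7*(-13) + 7*(-5) - 13*(-5)) = 658*(25 - 91 - 35 + 65) = 658*(-36) = -23688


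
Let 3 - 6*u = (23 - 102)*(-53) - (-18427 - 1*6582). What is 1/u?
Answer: -2/9731 ≈ -0.00020553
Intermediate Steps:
u = -9731/2 (u = 1/2 - ((23 - 102)*(-53) - (-18427 - 1*6582))/6 = 1/2 - (-79*(-53) - (-18427 - 6582))/6 = 1/2 - (4187 - 1*(-25009))/6 = 1/2 - (4187 + 25009)/6 = 1/2 - 1/6*29196 = 1/2 - 4866 = -9731/2 ≈ -4865.5)
1/u = 1/(-9731/2) = -2/9731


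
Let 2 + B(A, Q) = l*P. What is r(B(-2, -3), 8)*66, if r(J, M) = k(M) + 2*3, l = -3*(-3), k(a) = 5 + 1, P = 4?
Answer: 792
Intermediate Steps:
k(a) = 6
l = 9
B(A, Q) = 34 (B(A, Q) = -2 + 9*4 = -2 + 36 = 34)
r(J, M) = 12 (r(J, M) = 6 + 2*3 = 6 + 6 = 12)
r(B(-2, -3), 8)*66 = 12*66 = 792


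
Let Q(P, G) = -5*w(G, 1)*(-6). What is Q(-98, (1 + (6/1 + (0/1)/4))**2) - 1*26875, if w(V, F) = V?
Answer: -25405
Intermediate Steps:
Q(P, G) = 30*G (Q(P, G) = -5*G*(-6) = 30*G)
Q(-98, (1 + (6/1 + (0/1)/4))**2) - 1*26875 = 30*(1 + (6/1 + (0/1)/4))**2 - 1*26875 = 30*(1 + (6*1 + (0*1)*(1/4)))**2 - 26875 = 30*(1 + (6 + 0*(1/4)))**2 - 26875 = 30*(1 + (6 + 0))**2 - 26875 = 30*(1 + 6)**2 - 26875 = 30*7**2 - 26875 = 30*49 - 26875 = 1470 - 26875 = -25405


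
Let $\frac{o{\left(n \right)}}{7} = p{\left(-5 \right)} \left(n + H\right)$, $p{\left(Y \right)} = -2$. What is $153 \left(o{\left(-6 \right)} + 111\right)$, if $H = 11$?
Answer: $6273$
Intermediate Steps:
$o{\left(n \right)} = -154 - 14 n$ ($o{\left(n \right)} = 7 \left(- 2 \left(n + 11\right)\right) = 7 \left(- 2 \left(11 + n\right)\right) = 7 \left(-22 - 2 n\right) = -154 - 14 n$)
$153 \left(o{\left(-6 \right)} + 111\right) = 153 \left(\left(-154 - -84\right) + 111\right) = 153 \left(\left(-154 + 84\right) + 111\right) = 153 \left(-70 + 111\right) = 153 \cdot 41 = 6273$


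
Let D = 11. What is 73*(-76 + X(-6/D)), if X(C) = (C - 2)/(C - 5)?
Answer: -336384/61 ≈ -5514.5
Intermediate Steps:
X(C) = (-2 + C)/(-5 + C)
73*(-76 + X(-6/D)) = 73*(-76 + (-2 - 6/11)/(-5 - 6/11)) = 73*(-76 - 28/11/(-61/11)) = 73*(-76 - 11/61*(-28/11)) = 73*(-76 + 28/61) = 73*(-4608/61) = -336384/61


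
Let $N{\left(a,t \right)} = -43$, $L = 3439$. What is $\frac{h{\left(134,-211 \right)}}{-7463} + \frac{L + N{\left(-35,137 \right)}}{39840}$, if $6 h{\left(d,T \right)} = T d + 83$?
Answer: $\frac{17711049}{24777160} \approx 0.71481$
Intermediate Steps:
$h{\left(d,T \right)} = \frac{83}{6} + \frac{T d}{6}$ ($h{\left(d,T \right)} = \frac{T d + 83}{6} = \frac{83 + T d}{6} = \frac{83}{6} + \frac{T d}{6}$)
$\frac{h{\left(134,-211 \right)}}{-7463} + \frac{L + N{\left(-35,137 \right)}}{39840} = \frac{\frac{83}{6} + \frac{1}{6} \left(-211\right) 134}{-7463} + \frac{3439 - 43}{39840} = \left(\frac{83}{6} - \frac{14137}{3}\right) \left(- \frac{1}{7463}\right) + 3396 \cdot \frac{1}{39840} = \left(- \frac{9397}{2}\right) \left(- \frac{1}{7463}\right) + \frac{283}{3320} = \frac{9397}{14926} + \frac{283}{3320} = \frac{17711049}{24777160}$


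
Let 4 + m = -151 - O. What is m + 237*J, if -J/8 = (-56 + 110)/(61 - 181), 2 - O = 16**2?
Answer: 4761/5 ≈ 952.20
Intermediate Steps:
O = -254 (O = 2 - 1*16**2 = 2 - 1*256 = 2 - 256 = -254)
m = 99 (m = -4 + (-151 - 1*(-254)) = -4 + (-151 + 254) = -4 + 103 = 99)
J = 18/5 (J = -8*(-56 + 110)/(61 - 181) = -432/(-120) = -432*(-1)/120 = -8*(-9/20) = 18/5 ≈ 3.6000)
m + 237*J = 99 + 237*(18/5) = 99 + 4266/5 = 4761/5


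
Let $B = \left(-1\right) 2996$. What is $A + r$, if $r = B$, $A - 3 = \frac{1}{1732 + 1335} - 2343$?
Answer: $- \frac{16365511}{3067} \approx -5336.0$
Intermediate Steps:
$B = -2996$
$A = - \frac{7176779}{3067}$ ($A = 3 - \left(2343 - \frac{1}{1732 + 1335}\right) = 3 - \left(2343 - \frac{1}{3067}\right) = 3 + \left(\frac{1}{3067} - 2343\right) = 3 - \frac{7185980}{3067} = - \frac{7176779}{3067} \approx -2340.0$)
$r = -2996$
$A + r = - \frac{7176779}{3067} - 2996 = - \frac{16365511}{3067}$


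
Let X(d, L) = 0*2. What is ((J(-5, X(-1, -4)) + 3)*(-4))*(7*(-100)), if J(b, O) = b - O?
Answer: -5600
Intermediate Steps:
X(d, L) = 0
((J(-5, X(-1, -4)) + 3)*(-4))*(7*(-100)) = (((-5 - 1*0) + 3)*(-4))*(7*(-100)) = (((-5 + 0) + 3)*(-4))*(-700) = ((-5 + 3)*(-4))*(-700) = -2*(-4)*(-700) = 8*(-700) = -5600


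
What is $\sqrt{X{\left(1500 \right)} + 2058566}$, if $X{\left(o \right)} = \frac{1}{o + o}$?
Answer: $\frac{\sqrt{185270940030}}{300} \approx 1434.8$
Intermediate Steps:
$X{\left(o \right)} = \frac{1}{2 o}$
$\sqrt{X{\left(1500 \right)} + 2058566} = \sqrt{\frac{1}{2 \cdot 1500} + 2058566} = \sqrt{\frac{1}{2} \cdot \frac{1}{1500} + 2058566} = \sqrt{\frac{1}{3000} + 2058566} = \sqrt{\frac{6175698001}{3000}} = \frac{\sqrt{185270940030}}{300}$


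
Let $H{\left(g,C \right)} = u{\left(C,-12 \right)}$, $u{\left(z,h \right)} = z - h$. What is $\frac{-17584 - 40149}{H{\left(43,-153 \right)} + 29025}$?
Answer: $- \frac{57733}{28884} \approx -1.9988$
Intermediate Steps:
$H{\left(g,C \right)} = 12 + C$ ($H{\left(g,C \right)} = C - -12 = C + 12 = 12 + C$)
$\frac{-17584 - 40149}{H{\left(43,-153 \right)} + 29025} = \frac{-17584 - 40149}{\left(12 - 153\right) + 29025} = - \frac{57733}{-141 + 29025} = - \frac{57733}{28884}$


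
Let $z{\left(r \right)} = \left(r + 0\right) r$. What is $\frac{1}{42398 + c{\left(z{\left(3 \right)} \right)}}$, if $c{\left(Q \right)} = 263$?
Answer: $\frac{1}{42661} \approx 2.3441 \cdot 10^{-5}$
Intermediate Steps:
$z{\left(r \right)} = r^{2}$ ($z{\left(r \right)} = r r = r^{2}$)
$\frac{1}{42398 + c{\left(z{\left(3 \right)} \right)}} = \frac{1}{42398 + 263} = \frac{1}{42661}$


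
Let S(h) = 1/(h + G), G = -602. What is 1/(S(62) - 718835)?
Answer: -540/388170901 ≈ -1.3911e-6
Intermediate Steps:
S(h) = 1/(-602 + h) (S(h) = 1/(h - 602) = 1/(-602 + h))
1/(S(62) - 718835) = 1/(1/(-602 + 62) - 718835) = 1/(1/(-540) - 718835) = 1/(-1/540 - 718835) = 1/(-388170901/540) = -540/388170901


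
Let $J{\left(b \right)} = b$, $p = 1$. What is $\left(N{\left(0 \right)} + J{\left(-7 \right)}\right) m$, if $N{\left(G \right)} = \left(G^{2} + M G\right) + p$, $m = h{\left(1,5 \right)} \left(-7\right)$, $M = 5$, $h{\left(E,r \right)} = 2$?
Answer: $84$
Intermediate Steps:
$m = -14$ ($m = 2 \left(-7\right) = -14$)
$N{\left(G \right)} = 1 + G^{2} + 5 G$ ($N{\left(G \right)} = \left(G^{2} + 5 G\right) + 1 = 1 + G^{2} + 5 G$)
$\left(N{\left(0 \right)} + J{\left(-7 \right)}\right) m = \left(\left(1 + 0^{2} + 5 \cdot 0\right) - 7\right) \left(-14\right) = \left(\left(1 + 0 + 0\right) - 7\right) \left(-14\right) = \left(1 - 7\right) \left(-14\right) = \left(-6\right) \left(-14\right) = 84$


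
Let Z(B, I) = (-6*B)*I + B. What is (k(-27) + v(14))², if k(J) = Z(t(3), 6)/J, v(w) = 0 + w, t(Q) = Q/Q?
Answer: 170569/729 ≈ 233.98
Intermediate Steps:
t(Q) = 1
v(w) = w
Z(B, I) = B - 6*B*I (Z(B, I) = -6*B*I + B = B - 6*B*I)
k(J) = -35/J (k(J) = (1*(1 - 6*6))/J = (1*(1 - 36))/J = (1*(-35))/J = -35/J)
(k(-27) + v(14))² = (-35/(-27) + 14)² = (-35*(-1/27) + 14)² = (35/27 + 14)² = (413/27)² = 170569/729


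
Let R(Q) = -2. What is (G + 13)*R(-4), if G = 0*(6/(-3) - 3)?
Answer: -26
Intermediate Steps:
G = 0 (G = 0*(6*(-⅓) - 3) = 0*(-2 - 3) = 0*(-5) = 0)
(G + 13)*R(-4) = (0 + 13)*(-2) = 13*(-2) = -26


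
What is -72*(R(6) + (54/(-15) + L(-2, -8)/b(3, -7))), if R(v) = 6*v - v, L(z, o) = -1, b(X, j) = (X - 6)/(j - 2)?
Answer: -8424/5 ≈ -1684.8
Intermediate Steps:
b(X, j) = (-6 + X)/(-2 + j)
R(v) = 5*v
-72*(R(6) + (54/(-15) + L(-2, -8)/b(3, -7))) = -72*(5*6 + (54/(-15) - 1/((-6 + 3)/(-2 - 7)))) = -72*(30 + (54*(-1/15) - 1/(-3/(-9)))) = -72*(30 + (-18/5 - 1/((-⅑*(-3))))) = -72*(30 + (-18/5 - 1/⅓)) = -72*(30 + (-18/5 - 1*3)) = -72*(30 + (-18/5 - 3)) = -72*(30 - 33/5) = -72*117/5 = -8424/5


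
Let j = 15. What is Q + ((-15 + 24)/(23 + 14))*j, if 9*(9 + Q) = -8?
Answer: -2078/333 ≈ -6.2402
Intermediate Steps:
Q = -89/9 (Q = -9 + (1/9)*(-8) = -9 - 8/9 = -89/9 ≈ -9.8889)
Q + ((-15 + 24)/(23 + 14))*j = -89/9 + ((-15 + 24)/(23 + 14))*15 = -89/9 + (9/37)*15 = -89/9 + 135/37 = -2078/333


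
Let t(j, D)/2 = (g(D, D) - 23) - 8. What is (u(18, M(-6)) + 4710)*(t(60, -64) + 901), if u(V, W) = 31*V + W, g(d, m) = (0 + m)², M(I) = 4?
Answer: 47611432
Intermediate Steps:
g(d, m) = m²
t(j, D) = -62 + 2*D² (t(j, D) = 2*((D² - 23) - 8) = 2*((-23 + D²) - 8) = 2*(-31 + D²) = -62 + 2*D²)
u(V, W) = W + 31*V
(u(18, M(-6)) + 4710)*(t(60, -64) + 901) = ((4 + 31*18) + 4710)*((-62 + 2*(-64)²) + 901) = ((4 + 558) + 4710)*((-62 + 2*4096) + 901) = (562 + 4710)*((-62 + 8192) + 901) = 5272*(8130 + 901) = 5272*9031 = 47611432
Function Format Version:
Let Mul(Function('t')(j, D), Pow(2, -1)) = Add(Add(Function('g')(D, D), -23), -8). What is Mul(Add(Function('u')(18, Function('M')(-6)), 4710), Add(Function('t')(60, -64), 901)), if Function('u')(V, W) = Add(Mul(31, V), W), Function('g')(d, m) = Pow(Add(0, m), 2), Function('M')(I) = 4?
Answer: 47611432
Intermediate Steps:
Function('g')(d, m) = Pow(m, 2)
Function('t')(j, D) = Add(-62, Mul(2, Pow(D, 2))) (Function('t')(j, D) = Mul(2, Add(Add(Pow(D, 2), -23), -8)) = Mul(2, Add(Add(-23, Pow(D, 2)), -8)) = Mul(2, Add(-31, Pow(D, 2))) = Add(-62, Mul(2, Pow(D, 2))))
Function('u')(V, W) = Add(W, Mul(31, V))
Mul(Add(Function('u')(18, Function('M')(-6)), 4710), Add(Function('t')(60, -64), 901)) = Mul(Add(Add(4, Mul(31, 18)), 4710), Add(Add(-62, Mul(2, Pow(-64, 2))), 901)) = Mul(Add(Add(4, 558), 4710), Add(Add(-62, Mul(2, 4096)), 901)) = Mul(Add(562, 4710), Add(Add(-62, 8192), 901)) = Mul(5272, Add(8130, 901)) = Mul(5272, 9031) = 47611432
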